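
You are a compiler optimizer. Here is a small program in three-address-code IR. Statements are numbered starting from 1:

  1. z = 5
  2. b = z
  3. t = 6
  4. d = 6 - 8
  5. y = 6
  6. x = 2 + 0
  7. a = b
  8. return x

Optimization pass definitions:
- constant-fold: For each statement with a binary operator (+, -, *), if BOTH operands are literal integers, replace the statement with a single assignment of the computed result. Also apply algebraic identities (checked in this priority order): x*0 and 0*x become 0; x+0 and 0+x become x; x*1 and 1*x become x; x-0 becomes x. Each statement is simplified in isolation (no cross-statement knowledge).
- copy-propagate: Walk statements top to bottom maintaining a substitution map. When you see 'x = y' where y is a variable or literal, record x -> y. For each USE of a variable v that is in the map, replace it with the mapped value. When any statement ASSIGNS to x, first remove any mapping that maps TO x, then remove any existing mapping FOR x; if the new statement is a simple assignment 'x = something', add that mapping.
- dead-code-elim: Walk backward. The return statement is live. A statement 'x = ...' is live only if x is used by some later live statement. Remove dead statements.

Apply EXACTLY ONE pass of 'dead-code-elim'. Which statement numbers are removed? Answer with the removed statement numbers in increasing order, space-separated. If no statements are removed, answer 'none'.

Backward liveness scan:
Stmt 1 'z = 5': DEAD (z not in live set [])
Stmt 2 'b = z': DEAD (b not in live set [])
Stmt 3 't = 6': DEAD (t not in live set [])
Stmt 4 'd = 6 - 8': DEAD (d not in live set [])
Stmt 5 'y = 6': DEAD (y not in live set [])
Stmt 6 'x = 2 + 0': KEEP (x is live); live-in = []
Stmt 7 'a = b': DEAD (a not in live set ['x'])
Stmt 8 'return x': KEEP (return); live-in = ['x']
Removed statement numbers: [1, 2, 3, 4, 5, 7]
Surviving IR:
  x = 2 + 0
  return x

Answer: 1 2 3 4 5 7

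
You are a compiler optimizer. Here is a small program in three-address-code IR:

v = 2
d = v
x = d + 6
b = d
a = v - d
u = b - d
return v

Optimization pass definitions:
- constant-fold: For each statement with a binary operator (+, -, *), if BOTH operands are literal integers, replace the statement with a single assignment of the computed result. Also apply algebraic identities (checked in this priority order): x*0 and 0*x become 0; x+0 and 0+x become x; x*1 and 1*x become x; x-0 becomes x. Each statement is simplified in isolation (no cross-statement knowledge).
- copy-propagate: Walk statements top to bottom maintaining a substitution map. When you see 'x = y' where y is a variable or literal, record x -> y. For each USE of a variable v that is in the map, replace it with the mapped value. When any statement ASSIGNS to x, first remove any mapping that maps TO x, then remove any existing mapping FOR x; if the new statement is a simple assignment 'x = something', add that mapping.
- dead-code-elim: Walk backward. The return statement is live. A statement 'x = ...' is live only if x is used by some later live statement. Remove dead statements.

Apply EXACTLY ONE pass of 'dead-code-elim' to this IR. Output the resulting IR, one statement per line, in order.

Applying dead-code-elim statement-by-statement:
  [7] return v  -> KEEP (return); live=['v']
  [6] u = b - d  -> DEAD (u not live)
  [5] a = v - d  -> DEAD (a not live)
  [4] b = d  -> DEAD (b not live)
  [3] x = d + 6  -> DEAD (x not live)
  [2] d = v  -> DEAD (d not live)
  [1] v = 2  -> KEEP; live=[]
Result (2 stmts):
  v = 2
  return v

Answer: v = 2
return v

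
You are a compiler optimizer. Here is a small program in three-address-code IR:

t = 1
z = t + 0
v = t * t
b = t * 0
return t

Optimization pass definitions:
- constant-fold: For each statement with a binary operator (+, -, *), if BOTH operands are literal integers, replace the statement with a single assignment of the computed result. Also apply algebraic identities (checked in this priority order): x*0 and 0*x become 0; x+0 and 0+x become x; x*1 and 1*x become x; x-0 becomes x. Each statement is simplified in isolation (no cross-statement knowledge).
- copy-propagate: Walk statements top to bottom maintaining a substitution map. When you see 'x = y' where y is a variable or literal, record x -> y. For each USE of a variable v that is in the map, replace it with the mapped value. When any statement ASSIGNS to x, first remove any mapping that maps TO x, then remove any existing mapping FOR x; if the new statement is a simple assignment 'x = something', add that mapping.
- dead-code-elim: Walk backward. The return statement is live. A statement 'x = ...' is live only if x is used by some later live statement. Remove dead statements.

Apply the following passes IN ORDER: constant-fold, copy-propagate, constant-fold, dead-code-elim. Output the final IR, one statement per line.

Answer: return 1

Derivation:
Initial IR:
  t = 1
  z = t + 0
  v = t * t
  b = t * 0
  return t
After constant-fold (5 stmts):
  t = 1
  z = t
  v = t * t
  b = 0
  return t
After copy-propagate (5 stmts):
  t = 1
  z = 1
  v = 1 * 1
  b = 0
  return 1
After constant-fold (5 stmts):
  t = 1
  z = 1
  v = 1
  b = 0
  return 1
After dead-code-elim (1 stmts):
  return 1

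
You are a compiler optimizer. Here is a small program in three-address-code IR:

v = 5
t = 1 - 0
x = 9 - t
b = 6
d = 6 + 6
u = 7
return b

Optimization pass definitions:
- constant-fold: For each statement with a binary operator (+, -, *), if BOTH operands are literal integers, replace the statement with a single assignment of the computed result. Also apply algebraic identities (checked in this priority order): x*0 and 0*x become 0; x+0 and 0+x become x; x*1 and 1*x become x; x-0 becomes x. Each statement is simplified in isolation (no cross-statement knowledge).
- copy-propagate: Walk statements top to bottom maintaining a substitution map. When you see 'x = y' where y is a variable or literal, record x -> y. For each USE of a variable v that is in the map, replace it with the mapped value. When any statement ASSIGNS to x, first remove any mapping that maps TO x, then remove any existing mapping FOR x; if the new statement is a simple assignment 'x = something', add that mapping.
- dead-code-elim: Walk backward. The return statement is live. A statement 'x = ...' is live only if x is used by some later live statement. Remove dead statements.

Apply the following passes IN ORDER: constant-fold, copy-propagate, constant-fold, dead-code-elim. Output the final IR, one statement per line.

Answer: return 6

Derivation:
Initial IR:
  v = 5
  t = 1 - 0
  x = 9 - t
  b = 6
  d = 6 + 6
  u = 7
  return b
After constant-fold (7 stmts):
  v = 5
  t = 1
  x = 9 - t
  b = 6
  d = 12
  u = 7
  return b
After copy-propagate (7 stmts):
  v = 5
  t = 1
  x = 9 - 1
  b = 6
  d = 12
  u = 7
  return 6
After constant-fold (7 stmts):
  v = 5
  t = 1
  x = 8
  b = 6
  d = 12
  u = 7
  return 6
After dead-code-elim (1 stmts):
  return 6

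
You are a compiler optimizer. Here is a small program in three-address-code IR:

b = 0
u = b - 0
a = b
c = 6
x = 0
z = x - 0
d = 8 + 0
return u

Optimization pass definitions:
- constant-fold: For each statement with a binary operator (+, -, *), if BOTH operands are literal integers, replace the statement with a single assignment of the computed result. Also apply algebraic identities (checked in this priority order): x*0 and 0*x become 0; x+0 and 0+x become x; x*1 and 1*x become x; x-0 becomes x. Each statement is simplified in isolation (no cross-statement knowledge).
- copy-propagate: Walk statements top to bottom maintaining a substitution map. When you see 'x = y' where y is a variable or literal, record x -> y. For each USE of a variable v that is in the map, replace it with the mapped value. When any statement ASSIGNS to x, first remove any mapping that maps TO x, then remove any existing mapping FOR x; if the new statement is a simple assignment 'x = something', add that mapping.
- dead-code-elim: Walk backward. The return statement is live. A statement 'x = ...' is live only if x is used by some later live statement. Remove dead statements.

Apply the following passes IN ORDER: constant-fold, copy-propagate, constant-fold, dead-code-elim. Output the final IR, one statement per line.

Initial IR:
  b = 0
  u = b - 0
  a = b
  c = 6
  x = 0
  z = x - 0
  d = 8 + 0
  return u
After constant-fold (8 stmts):
  b = 0
  u = b
  a = b
  c = 6
  x = 0
  z = x
  d = 8
  return u
After copy-propagate (8 stmts):
  b = 0
  u = 0
  a = 0
  c = 6
  x = 0
  z = 0
  d = 8
  return 0
After constant-fold (8 stmts):
  b = 0
  u = 0
  a = 0
  c = 6
  x = 0
  z = 0
  d = 8
  return 0
After dead-code-elim (1 stmts):
  return 0

Answer: return 0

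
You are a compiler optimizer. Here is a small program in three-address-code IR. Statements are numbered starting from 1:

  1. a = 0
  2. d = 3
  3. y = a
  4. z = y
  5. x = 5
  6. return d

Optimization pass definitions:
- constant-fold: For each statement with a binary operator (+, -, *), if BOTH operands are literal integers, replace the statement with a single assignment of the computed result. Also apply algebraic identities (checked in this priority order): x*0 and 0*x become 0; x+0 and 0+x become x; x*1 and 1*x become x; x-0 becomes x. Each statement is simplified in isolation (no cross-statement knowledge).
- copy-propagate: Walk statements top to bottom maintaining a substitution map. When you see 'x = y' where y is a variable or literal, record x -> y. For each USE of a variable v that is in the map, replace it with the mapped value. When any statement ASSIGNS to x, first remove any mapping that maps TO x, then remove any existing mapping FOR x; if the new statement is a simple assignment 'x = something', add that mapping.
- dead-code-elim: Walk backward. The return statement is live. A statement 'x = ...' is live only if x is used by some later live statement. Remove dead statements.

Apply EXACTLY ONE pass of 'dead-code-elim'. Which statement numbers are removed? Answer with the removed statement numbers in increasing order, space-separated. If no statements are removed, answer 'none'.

Answer: 1 3 4 5

Derivation:
Backward liveness scan:
Stmt 1 'a = 0': DEAD (a not in live set [])
Stmt 2 'd = 3': KEEP (d is live); live-in = []
Stmt 3 'y = a': DEAD (y not in live set ['d'])
Stmt 4 'z = y': DEAD (z not in live set ['d'])
Stmt 5 'x = 5': DEAD (x not in live set ['d'])
Stmt 6 'return d': KEEP (return); live-in = ['d']
Removed statement numbers: [1, 3, 4, 5]
Surviving IR:
  d = 3
  return d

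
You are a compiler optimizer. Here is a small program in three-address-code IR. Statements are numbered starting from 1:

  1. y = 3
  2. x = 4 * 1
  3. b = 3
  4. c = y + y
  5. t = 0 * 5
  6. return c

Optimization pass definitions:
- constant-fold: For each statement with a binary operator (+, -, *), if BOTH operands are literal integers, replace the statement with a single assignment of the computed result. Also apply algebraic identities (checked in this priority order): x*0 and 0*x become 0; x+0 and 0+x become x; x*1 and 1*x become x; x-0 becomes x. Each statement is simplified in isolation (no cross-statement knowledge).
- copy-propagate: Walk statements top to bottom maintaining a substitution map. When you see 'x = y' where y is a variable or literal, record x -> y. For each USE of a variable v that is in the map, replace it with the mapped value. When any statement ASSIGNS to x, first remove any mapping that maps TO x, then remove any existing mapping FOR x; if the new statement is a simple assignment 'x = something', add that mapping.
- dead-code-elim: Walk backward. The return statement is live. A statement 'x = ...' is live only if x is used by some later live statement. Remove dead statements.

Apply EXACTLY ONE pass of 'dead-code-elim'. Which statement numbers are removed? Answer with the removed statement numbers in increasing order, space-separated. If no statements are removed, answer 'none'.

Backward liveness scan:
Stmt 1 'y = 3': KEEP (y is live); live-in = []
Stmt 2 'x = 4 * 1': DEAD (x not in live set ['y'])
Stmt 3 'b = 3': DEAD (b not in live set ['y'])
Stmt 4 'c = y + y': KEEP (c is live); live-in = ['y']
Stmt 5 't = 0 * 5': DEAD (t not in live set ['c'])
Stmt 6 'return c': KEEP (return); live-in = ['c']
Removed statement numbers: [2, 3, 5]
Surviving IR:
  y = 3
  c = y + y
  return c

Answer: 2 3 5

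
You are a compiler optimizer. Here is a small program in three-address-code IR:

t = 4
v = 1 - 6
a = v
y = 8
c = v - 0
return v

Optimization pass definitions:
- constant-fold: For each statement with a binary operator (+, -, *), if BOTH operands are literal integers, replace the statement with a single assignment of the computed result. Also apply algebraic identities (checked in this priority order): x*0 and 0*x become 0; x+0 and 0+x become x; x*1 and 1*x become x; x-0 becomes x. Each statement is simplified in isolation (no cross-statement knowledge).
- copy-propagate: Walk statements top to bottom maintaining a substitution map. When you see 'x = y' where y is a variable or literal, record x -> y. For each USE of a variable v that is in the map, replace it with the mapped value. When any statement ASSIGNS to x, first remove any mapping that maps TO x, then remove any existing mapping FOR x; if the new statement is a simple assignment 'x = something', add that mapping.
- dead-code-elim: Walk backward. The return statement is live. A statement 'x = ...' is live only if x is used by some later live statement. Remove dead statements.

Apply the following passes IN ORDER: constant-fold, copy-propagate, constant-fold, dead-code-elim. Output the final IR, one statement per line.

Answer: return -5

Derivation:
Initial IR:
  t = 4
  v = 1 - 6
  a = v
  y = 8
  c = v - 0
  return v
After constant-fold (6 stmts):
  t = 4
  v = -5
  a = v
  y = 8
  c = v
  return v
After copy-propagate (6 stmts):
  t = 4
  v = -5
  a = -5
  y = 8
  c = -5
  return -5
After constant-fold (6 stmts):
  t = 4
  v = -5
  a = -5
  y = 8
  c = -5
  return -5
After dead-code-elim (1 stmts):
  return -5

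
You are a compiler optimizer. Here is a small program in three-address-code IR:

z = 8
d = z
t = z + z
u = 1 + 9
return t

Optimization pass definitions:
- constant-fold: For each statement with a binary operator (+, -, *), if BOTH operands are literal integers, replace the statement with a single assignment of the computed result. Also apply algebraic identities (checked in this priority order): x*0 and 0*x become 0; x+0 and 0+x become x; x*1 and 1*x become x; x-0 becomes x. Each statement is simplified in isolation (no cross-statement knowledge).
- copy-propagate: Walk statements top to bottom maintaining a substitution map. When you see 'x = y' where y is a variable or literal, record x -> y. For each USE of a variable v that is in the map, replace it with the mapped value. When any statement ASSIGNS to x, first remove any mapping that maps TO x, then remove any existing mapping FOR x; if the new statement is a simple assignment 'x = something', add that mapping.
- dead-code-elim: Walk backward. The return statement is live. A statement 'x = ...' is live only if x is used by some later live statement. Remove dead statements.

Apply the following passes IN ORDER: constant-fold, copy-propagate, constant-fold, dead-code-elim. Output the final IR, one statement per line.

Answer: t = 16
return t

Derivation:
Initial IR:
  z = 8
  d = z
  t = z + z
  u = 1 + 9
  return t
After constant-fold (5 stmts):
  z = 8
  d = z
  t = z + z
  u = 10
  return t
After copy-propagate (5 stmts):
  z = 8
  d = 8
  t = 8 + 8
  u = 10
  return t
After constant-fold (5 stmts):
  z = 8
  d = 8
  t = 16
  u = 10
  return t
After dead-code-elim (2 stmts):
  t = 16
  return t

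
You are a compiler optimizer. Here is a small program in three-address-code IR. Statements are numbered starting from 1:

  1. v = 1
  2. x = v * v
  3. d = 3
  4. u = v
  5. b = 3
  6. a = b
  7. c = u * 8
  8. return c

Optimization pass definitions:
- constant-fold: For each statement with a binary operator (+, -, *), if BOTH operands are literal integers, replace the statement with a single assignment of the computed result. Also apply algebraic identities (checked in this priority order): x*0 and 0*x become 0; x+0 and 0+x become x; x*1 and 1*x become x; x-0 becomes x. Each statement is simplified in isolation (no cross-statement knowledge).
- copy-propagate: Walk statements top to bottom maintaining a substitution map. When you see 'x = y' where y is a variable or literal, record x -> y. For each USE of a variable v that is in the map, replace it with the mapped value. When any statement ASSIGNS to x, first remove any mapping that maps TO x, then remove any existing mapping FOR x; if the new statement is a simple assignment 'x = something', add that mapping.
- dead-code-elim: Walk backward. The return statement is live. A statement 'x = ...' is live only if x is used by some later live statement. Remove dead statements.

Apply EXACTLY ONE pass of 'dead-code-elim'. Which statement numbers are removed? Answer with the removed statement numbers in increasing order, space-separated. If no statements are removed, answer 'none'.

Backward liveness scan:
Stmt 1 'v = 1': KEEP (v is live); live-in = []
Stmt 2 'x = v * v': DEAD (x not in live set ['v'])
Stmt 3 'd = 3': DEAD (d not in live set ['v'])
Stmt 4 'u = v': KEEP (u is live); live-in = ['v']
Stmt 5 'b = 3': DEAD (b not in live set ['u'])
Stmt 6 'a = b': DEAD (a not in live set ['u'])
Stmt 7 'c = u * 8': KEEP (c is live); live-in = ['u']
Stmt 8 'return c': KEEP (return); live-in = ['c']
Removed statement numbers: [2, 3, 5, 6]
Surviving IR:
  v = 1
  u = v
  c = u * 8
  return c

Answer: 2 3 5 6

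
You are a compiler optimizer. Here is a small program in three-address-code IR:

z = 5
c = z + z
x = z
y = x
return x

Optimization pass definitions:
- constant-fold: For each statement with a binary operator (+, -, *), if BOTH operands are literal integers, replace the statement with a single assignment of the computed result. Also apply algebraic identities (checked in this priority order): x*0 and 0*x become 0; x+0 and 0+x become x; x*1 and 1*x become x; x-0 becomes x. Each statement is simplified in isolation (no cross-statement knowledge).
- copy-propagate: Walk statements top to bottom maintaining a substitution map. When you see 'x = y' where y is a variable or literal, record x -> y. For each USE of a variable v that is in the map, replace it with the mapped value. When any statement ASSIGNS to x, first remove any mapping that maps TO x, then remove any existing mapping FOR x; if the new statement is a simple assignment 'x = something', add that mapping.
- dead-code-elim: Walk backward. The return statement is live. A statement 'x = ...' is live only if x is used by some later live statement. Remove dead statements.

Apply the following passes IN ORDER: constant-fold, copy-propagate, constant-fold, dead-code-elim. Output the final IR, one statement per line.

Initial IR:
  z = 5
  c = z + z
  x = z
  y = x
  return x
After constant-fold (5 stmts):
  z = 5
  c = z + z
  x = z
  y = x
  return x
After copy-propagate (5 stmts):
  z = 5
  c = 5 + 5
  x = 5
  y = 5
  return 5
After constant-fold (5 stmts):
  z = 5
  c = 10
  x = 5
  y = 5
  return 5
After dead-code-elim (1 stmts):
  return 5

Answer: return 5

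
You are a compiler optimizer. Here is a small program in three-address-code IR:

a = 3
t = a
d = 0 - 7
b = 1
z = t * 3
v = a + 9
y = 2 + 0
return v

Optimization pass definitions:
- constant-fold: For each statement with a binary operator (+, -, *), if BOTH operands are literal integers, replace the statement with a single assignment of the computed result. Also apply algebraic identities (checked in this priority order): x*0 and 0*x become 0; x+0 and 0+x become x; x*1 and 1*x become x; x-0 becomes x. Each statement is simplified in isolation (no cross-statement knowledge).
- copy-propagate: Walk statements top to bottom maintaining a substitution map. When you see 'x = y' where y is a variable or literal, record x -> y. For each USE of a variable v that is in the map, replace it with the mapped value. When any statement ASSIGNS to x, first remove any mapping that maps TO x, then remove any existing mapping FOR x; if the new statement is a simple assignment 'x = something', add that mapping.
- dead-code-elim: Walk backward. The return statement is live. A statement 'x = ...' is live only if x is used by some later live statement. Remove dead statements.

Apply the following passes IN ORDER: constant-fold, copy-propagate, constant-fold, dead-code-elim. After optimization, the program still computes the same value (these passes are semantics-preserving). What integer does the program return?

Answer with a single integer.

Initial IR:
  a = 3
  t = a
  d = 0 - 7
  b = 1
  z = t * 3
  v = a + 9
  y = 2 + 0
  return v
After constant-fold (8 stmts):
  a = 3
  t = a
  d = -7
  b = 1
  z = t * 3
  v = a + 9
  y = 2
  return v
After copy-propagate (8 stmts):
  a = 3
  t = 3
  d = -7
  b = 1
  z = 3 * 3
  v = 3 + 9
  y = 2
  return v
After constant-fold (8 stmts):
  a = 3
  t = 3
  d = -7
  b = 1
  z = 9
  v = 12
  y = 2
  return v
After dead-code-elim (2 stmts):
  v = 12
  return v
Evaluate:
  a = 3  =>  a = 3
  t = a  =>  t = 3
  d = 0 - 7  =>  d = -7
  b = 1  =>  b = 1
  z = t * 3  =>  z = 9
  v = a + 9  =>  v = 12
  y = 2 + 0  =>  y = 2
  return v = 12

Answer: 12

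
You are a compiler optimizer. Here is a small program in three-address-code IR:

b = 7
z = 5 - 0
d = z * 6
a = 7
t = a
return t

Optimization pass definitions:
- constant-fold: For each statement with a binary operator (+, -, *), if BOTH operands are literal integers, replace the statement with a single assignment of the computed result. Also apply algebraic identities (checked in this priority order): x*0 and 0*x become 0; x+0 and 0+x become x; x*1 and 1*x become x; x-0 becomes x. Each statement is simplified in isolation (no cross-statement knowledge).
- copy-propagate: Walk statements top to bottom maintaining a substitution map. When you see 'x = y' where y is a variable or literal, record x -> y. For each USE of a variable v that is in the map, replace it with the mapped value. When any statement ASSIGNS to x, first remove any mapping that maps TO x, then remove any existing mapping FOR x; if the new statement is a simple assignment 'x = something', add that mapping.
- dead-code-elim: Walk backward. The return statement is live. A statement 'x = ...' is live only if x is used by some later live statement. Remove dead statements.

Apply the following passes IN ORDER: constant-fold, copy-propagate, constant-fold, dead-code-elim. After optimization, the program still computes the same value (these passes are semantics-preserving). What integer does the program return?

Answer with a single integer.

Answer: 7

Derivation:
Initial IR:
  b = 7
  z = 5 - 0
  d = z * 6
  a = 7
  t = a
  return t
After constant-fold (6 stmts):
  b = 7
  z = 5
  d = z * 6
  a = 7
  t = a
  return t
After copy-propagate (6 stmts):
  b = 7
  z = 5
  d = 5 * 6
  a = 7
  t = 7
  return 7
After constant-fold (6 stmts):
  b = 7
  z = 5
  d = 30
  a = 7
  t = 7
  return 7
After dead-code-elim (1 stmts):
  return 7
Evaluate:
  b = 7  =>  b = 7
  z = 5 - 0  =>  z = 5
  d = z * 6  =>  d = 30
  a = 7  =>  a = 7
  t = a  =>  t = 7
  return t = 7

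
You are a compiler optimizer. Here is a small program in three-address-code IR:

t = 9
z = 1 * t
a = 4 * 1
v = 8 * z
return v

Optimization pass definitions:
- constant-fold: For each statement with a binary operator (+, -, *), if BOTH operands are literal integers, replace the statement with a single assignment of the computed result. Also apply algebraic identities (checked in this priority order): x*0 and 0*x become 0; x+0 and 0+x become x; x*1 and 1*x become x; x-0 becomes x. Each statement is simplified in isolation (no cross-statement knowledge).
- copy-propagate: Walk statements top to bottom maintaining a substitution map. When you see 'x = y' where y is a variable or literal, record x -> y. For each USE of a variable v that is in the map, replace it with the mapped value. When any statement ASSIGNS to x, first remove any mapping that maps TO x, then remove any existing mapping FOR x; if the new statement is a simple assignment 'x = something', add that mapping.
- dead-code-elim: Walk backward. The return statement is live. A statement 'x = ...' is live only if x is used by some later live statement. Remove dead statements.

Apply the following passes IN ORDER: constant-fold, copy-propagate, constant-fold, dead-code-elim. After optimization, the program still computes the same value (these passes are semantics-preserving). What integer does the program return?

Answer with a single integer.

Initial IR:
  t = 9
  z = 1 * t
  a = 4 * 1
  v = 8 * z
  return v
After constant-fold (5 stmts):
  t = 9
  z = t
  a = 4
  v = 8 * z
  return v
After copy-propagate (5 stmts):
  t = 9
  z = 9
  a = 4
  v = 8 * 9
  return v
After constant-fold (5 stmts):
  t = 9
  z = 9
  a = 4
  v = 72
  return v
After dead-code-elim (2 stmts):
  v = 72
  return v
Evaluate:
  t = 9  =>  t = 9
  z = 1 * t  =>  z = 9
  a = 4 * 1  =>  a = 4
  v = 8 * z  =>  v = 72
  return v = 72

Answer: 72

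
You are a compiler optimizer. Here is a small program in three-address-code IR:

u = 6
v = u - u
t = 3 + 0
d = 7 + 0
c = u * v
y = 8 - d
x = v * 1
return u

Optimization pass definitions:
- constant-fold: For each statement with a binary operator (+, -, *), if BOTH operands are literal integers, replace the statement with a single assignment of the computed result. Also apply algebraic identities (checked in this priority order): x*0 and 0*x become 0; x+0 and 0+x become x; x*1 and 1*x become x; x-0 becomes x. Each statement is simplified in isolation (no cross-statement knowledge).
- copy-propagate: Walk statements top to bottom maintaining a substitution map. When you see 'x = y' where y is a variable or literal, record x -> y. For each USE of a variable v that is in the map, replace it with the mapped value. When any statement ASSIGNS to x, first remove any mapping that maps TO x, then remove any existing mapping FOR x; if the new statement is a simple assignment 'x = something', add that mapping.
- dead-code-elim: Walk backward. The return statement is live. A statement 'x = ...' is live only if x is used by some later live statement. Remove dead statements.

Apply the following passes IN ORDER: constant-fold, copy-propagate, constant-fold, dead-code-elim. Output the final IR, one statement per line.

Initial IR:
  u = 6
  v = u - u
  t = 3 + 0
  d = 7 + 0
  c = u * v
  y = 8 - d
  x = v * 1
  return u
After constant-fold (8 stmts):
  u = 6
  v = u - u
  t = 3
  d = 7
  c = u * v
  y = 8 - d
  x = v
  return u
After copy-propagate (8 stmts):
  u = 6
  v = 6 - 6
  t = 3
  d = 7
  c = 6 * v
  y = 8 - 7
  x = v
  return 6
After constant-fold (8 stmts):
  u = 6
  v = 0
  t = 3
  d = 7
  c = 6 * v
  y = 1
  x = v
  return 6
After dead-code-elim (1 stmts):
  return 6

Answer: return 6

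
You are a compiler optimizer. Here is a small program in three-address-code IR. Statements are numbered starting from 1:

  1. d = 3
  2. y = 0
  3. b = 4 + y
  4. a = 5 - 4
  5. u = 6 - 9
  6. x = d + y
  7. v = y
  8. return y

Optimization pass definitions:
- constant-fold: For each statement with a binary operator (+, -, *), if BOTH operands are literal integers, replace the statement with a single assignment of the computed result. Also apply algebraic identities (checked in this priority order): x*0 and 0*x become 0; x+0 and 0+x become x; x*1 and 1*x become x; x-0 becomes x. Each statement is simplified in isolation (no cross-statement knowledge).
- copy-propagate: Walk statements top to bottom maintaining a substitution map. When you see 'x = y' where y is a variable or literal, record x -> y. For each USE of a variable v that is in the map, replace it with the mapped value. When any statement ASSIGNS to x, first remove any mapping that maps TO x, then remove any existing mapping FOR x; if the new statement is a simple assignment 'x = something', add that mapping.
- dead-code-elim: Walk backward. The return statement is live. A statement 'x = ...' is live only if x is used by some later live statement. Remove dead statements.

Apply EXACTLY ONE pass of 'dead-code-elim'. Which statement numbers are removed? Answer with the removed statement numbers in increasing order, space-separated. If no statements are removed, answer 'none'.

Answer: 1 3 4 5 6 7

Derivation:
Backward liveness scan:
Stmt 1 'd = 3': DEAD (d not in live set [])
Stmt 2 'y = 0': KEEP (y is live); live-in = []
Stmt 3 'b = 4 + y': DEAD (b not in live set ['y'])
Stmt 4 'a = 5 - 4': DEAD (a not in live set ['y'])
Stmt 5 'u = 6 - 9': DEAD (u not in live set ['y'])
Stmt 6 'x = d + y': DEAD (x not in live set ['y'])
Stmt 7 'v = y': DEAD (v not in live set ['y'])
Stmt 8 'return y': KEEP (return); live-in = ['y']
Removed statement numbers: [1, 3, 4, 5, 6, 7]
Surviving IR:
  y = 0
  return y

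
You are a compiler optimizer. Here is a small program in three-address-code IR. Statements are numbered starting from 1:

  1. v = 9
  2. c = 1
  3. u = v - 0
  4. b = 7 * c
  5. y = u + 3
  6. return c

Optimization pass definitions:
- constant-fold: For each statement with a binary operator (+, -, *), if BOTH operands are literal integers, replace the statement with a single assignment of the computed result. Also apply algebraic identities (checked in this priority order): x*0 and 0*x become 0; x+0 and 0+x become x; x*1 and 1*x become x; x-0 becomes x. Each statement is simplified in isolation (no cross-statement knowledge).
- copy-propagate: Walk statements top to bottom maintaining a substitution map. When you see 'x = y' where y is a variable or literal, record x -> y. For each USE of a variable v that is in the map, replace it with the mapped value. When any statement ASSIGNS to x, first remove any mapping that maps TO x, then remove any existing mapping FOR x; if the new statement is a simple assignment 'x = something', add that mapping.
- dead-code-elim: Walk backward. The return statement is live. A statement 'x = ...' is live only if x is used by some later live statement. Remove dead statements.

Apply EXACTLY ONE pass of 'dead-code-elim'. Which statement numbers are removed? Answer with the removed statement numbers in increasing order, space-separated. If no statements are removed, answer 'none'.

Answer: 1 3 4 5

Derivation:
Backward liveness scan:
Stmt 1 'v = 9': DEAD (v not in live set [])
Stmt 2 'c = 1': KEEP (c is live); live-in = []
Stmt 3 'u = v - 0': DEAD (u not in live set ['c'])
Stmt 4 'b = 7 * c': DEAD (b not in live set ['c'])
Stmt 5 'y = u + 3': DEAD (y not in live set ['c'])
Stmt 6 'return c': KEEP (return); live-in = ['c']
Removed statement numbers: [1, 3, 4, 5]
Surviving IR:
  c = 1
  return c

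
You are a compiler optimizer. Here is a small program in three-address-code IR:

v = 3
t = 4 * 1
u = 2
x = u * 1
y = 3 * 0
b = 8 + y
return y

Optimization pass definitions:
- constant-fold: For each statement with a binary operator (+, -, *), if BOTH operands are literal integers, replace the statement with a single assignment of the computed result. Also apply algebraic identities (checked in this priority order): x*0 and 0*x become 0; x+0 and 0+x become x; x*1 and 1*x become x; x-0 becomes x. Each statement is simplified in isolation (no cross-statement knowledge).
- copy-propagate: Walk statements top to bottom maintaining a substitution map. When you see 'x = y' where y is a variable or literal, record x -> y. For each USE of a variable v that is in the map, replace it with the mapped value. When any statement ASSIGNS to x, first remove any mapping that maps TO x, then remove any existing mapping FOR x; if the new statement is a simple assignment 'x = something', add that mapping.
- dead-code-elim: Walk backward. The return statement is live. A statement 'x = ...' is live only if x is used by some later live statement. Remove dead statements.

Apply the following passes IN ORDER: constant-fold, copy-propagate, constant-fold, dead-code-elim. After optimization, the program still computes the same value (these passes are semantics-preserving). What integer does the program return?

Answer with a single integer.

Answer: 0

Derivation:
Initial IR:
  v = 3
  t = 4 * 1
  u = 2
  x = u * 1
  y = 3 * 0
  b = 8 + y
  return y
After constant-fold (7 stmts):
  v = 3
  t = 4
  u = 2
  x = u
  y = 0
  b = 8 + y
  return y
After copy-propagate (7 stmts):
  v = 3
  t = 4
  u = 2
  x = 2
  y = 0
  b = 8 + 0
  return 0
After constant-fold (7 stmts):
  v = 3
  t = 4
  u = 2
  x = 2
  y = 0
  b = 8
  return 0
After dead-code-elim (1 stmts):
  return 0
Evaluate:
  v = 3  =>  v = 3
  t = 4 * 1  =>  t = 4
  u = 2  =>  u = 2
  x = u * 1  =>  x = 2
  y = 3 * 0  =>  y = 0
  b = 8 + y  =>  b = 8
  return y = 0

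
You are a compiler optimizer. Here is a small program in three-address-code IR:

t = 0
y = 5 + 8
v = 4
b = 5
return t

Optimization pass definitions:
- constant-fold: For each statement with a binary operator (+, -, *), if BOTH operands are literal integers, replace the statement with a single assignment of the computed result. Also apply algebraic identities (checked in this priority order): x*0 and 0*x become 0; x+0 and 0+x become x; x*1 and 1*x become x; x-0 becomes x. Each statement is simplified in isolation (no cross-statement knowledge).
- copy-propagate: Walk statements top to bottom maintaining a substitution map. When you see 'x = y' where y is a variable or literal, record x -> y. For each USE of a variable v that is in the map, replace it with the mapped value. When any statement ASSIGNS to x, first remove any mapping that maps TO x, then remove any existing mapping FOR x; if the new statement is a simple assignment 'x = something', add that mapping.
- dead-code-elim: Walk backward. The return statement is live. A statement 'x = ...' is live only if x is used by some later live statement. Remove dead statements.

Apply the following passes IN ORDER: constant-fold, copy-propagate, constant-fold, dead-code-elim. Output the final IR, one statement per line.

Answer: return 0

Derivation:
Initial IR:
  t = 0
  y = 5 + 8
  v = 4
  b = 5
  return t
After constant-fold (5 stmts):
  t = 0
  y = 13
  v = 4
  b = 5
  return t
After copy-propagate (5 stmts):
  t = 0
  y = 13
  v = 4
  b = 5
  return 0
After constant-fold (5 stmts):
  t = 0
  y = 13
  v = 4
  b = 5
  return 0
After dead-code-elim (1 stmts):
  return 0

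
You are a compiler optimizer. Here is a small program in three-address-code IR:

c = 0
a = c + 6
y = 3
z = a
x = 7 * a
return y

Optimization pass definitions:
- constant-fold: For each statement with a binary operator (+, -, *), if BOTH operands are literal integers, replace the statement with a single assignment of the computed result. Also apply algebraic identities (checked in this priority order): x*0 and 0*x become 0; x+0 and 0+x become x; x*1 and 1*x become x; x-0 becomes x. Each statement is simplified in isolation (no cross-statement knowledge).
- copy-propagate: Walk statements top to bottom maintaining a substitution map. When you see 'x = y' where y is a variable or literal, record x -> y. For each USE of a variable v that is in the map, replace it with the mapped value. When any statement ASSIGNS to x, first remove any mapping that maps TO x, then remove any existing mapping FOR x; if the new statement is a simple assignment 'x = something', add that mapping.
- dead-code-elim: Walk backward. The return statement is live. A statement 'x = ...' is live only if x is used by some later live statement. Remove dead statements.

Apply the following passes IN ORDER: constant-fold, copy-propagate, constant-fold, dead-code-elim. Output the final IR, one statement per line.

Answer: return 3

Derivation:
Initial IR:
  c = 0
  a = c + 6
  y = 3
  z = a
  x = 7 * a
  return y
After constant-fold (6 stmts):
  c = 0
  a = c + 6
  y = 3
  z = a
  x = 7 * a
  return y
After copy-propagate (6 stmts):
  c = 0
  a = 0 + 6
  y = 3
  z = a
  x = 7 * a
  return 3
After constant-fold (6 stmts):
  c = 0
  a = 6
  y = 3
  z = a
  x = 7 * a
  return 3
After dead-code-elim (1 stmts):
  return 3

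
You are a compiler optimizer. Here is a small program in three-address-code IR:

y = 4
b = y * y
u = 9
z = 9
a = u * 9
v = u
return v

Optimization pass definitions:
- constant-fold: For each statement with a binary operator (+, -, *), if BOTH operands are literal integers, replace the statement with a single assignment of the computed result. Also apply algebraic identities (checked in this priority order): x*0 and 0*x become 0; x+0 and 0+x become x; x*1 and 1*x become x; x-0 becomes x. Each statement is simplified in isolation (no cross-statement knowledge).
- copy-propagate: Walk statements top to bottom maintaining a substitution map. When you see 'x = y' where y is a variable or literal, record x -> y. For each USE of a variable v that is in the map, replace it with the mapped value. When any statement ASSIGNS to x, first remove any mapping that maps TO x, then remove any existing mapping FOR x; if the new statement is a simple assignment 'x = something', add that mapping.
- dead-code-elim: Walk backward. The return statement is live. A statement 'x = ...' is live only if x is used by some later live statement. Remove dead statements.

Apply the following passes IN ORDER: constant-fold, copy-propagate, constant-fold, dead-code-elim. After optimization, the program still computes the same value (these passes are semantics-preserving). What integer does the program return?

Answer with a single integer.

Answer: 9

Derivation:
Initial IR:
  y = 4
  b = y * y
  u = 9
  z = 9
  a = u * 9
  v = u
  return v
After constant-fold (7 stmts):
  y = 4
  b = y * y
  u = 9
  z = 9
  a = u * 9
  v = u
  return v
After copy-propagate (7 stmts):
  y = 4
  b = 4 * 4
  u = 9
  z = 9
  a = 9 * 9
  v = 9
  return 9
After constant-fold (7 stmts):
  y = 4
  b = 16
  u = 9
  z = 9
  a = 81
  v = 9
  return 9
After dead-code-elim (1 stmts):
  return 9
Evaluate:
  y = 4  =>  y = 4
  b = y * y  =>  b = 16
  u = 9  =>  u = 9
  z = 9  =>  z = 9
  a = u * 9  =>  a = 81
  v = u  =>  v = 9
  return v = 9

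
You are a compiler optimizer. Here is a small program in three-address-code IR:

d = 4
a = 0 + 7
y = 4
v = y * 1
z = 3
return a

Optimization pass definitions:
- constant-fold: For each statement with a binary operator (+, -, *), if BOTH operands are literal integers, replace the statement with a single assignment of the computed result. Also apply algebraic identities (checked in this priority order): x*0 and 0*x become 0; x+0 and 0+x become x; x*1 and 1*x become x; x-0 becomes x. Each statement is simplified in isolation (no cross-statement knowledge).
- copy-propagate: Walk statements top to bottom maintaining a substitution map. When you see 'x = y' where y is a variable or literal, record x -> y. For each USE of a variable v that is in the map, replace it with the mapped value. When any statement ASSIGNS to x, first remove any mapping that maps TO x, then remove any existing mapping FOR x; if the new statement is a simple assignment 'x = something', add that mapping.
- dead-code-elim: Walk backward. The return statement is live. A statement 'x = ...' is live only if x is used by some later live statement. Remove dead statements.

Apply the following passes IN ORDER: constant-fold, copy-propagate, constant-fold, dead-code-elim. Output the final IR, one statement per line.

Initial IR:
  d = 4
  a = 0 + 7
  y = 4
  v = y * 1
  z = 3
  return a
After constant-fold (6 stmts):
  d = 4
  a = 7
  y = 4
  v = y
  z = 3
  return a
After copy-propagate (6 stmts):
  d = 4
  a = 7
  y = 4
  v = 4
  z = 3
  return 7
After constant-fold (6 stmts):
  d = 4
  a = 7
  y = 4
  v = 4
  z = 3
  return 7
After dead-code-elim (1 stmts):
  return 7

Answer: return 7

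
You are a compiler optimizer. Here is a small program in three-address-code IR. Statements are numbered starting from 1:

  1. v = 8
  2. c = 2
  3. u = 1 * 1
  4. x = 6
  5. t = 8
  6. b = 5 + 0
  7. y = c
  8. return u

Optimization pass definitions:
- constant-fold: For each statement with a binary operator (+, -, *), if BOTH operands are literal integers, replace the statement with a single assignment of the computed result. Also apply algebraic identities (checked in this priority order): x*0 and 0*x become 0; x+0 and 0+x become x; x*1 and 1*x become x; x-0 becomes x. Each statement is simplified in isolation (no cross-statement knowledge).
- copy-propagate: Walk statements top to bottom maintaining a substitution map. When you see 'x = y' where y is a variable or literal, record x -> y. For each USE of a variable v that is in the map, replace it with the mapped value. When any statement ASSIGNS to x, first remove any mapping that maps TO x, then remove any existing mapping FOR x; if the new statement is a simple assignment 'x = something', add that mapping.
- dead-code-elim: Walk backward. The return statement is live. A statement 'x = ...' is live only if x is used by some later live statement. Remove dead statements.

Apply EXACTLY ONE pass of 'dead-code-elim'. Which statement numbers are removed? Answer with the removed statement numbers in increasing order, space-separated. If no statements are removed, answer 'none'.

Backward liveness scan:
Stmt 1 'v = 8': DEAD (v not in live set [])
Stmt 2 'c = 2': DEAD (c not in live set [])
Stmt 3 'u = 1 * 1': KEEP (u is live); live-in = []
Stmt 4 'x = 6': DEAD (x not in live set ['u'])
Stmt 5 't = 8': DEAD (t not in live set ['u'])
Stmt 6 'b = 5 + 0': DEAD (b not in live set ['u'])
Stmt 7 'y = c': DEAD (y not in live set ['u'])
Stmt 8 'return u': KEEP (return); live-in = ['u']
Removed statement numbers: [1, 2, 4, 5, 6, 7]
Surviving IR:
  u = 1 * 1
  return u

Answer: 1 2 4 5 6 7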